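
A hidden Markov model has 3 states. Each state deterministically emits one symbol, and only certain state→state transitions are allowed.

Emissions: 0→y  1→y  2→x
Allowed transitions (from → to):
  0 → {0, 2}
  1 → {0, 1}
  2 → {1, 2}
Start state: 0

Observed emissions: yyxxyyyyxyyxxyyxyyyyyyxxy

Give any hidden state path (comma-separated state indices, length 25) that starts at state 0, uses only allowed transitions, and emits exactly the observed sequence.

0,0,2,2,1,1,1,0,2,1,0,2,2,1,0,2,1,1,1,0,0,0,2,2,1

  [0] y  {0,1}  => 0  start
  [1] y  {0,1}  => 0  0->0 ok
  [2] x  {2}  => 2  0->2 ok
  [3] x  {2}  => 2  2->2 ok
  [4] y  {0,1}  => 1  2->1 ok
  [5] y  {0,1}  => 1  1->1 ok
  [6] y  {0,1}  => 1  1->1 ok
  [7] y  {0,1}  => 0  1->0 ok
  [8] x  {2}  => 2  0->2 ok
  [9] y  {0,1}  => 1  2->1 ok
  [10] y  {0,1}  => 0  1->0 ok
  [11] x  {2}  => 2  0->2 ok
  [12] x  {2}  => 2  2->2 ok
  [13] y  {0,1}  => 1  2->1 ok
  [14] y  {0,1}  => 0  1->0 ok
  [15] x  {2}  => 2  0->2 ok
  [16] y  {0,1}  => 1  2->1 ok
  [17] y  {0,1}  => 1  1->1 ok
  [18] y  {0,1}  => 1  1->1 ok
  [19] y  {0,1}  => 0  1->0 ok
  [20] y  {0,1}  => 0  0->0 ok
  [21] y  {0,1}  => 0  0->0 ok
  [22] x  {2}  => 2  0->2 ok
  [23] x  {2}  => 2  2->2 ok
  [24] y  {0,1}  => 1  2->1 ok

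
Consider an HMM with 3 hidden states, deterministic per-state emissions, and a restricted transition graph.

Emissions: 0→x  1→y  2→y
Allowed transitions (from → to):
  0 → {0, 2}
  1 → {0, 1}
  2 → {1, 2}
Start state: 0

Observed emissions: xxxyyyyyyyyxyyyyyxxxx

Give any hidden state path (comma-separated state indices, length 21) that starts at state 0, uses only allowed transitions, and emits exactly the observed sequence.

0,0,0,2,2,2,2,2,2,1,1,0,2,2,2,1,1,0,0,0,0

  0: obs=x cand={0} pick 0 [start]
  1: obs=x cand={0} pick 0 [0->0 ok]
  2: obs=x cand={0} pick 0 [0->0 ok]
  3: obs=y cand={1,2} pick 2 [0->2 ok]
  4: obs=y cand={1,2} pick 2 [2->2 ok]
  5: obs=y cand={1,2} pick 2 [2->2 ok]
  6: obs=y cand={1,2} pick 2 [2->2 ok]
  7: obs=y cand={1,2} pick 2 [2->2 ok]
  8: obs=y cand={1,2} pick 2 [2->2 ok]
  9: obs=y cand={1,2} pick 1 [2->1 ok]
  10: obs=y cand={1,2} pick 1 [1->1 ok]
  11: obs=x cand={0} pick 0 [1->0 ok]
  12: obs=y cand={1,2} pick 2 [0->2 ok]
  13: obs=y cand={1,2} pick 2 [2->2 ok]
  14: obs=y cand={1,2} pick 2 [2->2 ok]
  15: obs=y cand={1,2} pick 1 [2->1 ok]
  16: obs=y cand={1,2} pick 1 [1->1 ok]
  17: obs=x cand={0} pick 0 [1->0 ok]
  18: obs=x cand={0} pick 0 [0->0 ok]
  19: obs=x cand={0} pick 0 [0->0 ok]
  20: obs=x cand={0} pick 0 [0->0 ok]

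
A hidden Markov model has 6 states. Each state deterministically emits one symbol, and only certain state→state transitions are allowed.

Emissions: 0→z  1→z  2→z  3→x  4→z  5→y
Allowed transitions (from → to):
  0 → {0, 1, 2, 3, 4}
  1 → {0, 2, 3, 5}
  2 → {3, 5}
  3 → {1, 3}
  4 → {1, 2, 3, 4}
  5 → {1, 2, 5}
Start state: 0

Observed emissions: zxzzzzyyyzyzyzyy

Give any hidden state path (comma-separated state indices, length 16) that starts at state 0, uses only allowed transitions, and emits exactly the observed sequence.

0,3,1,0,4,2,5,5,5,1,5,2,5,2,5,5

  t0 'z' -> {0,1,2,4}, take 0 (start)
  t1 'x' -> {3}, take 3 (0->3 ok)
  t2 'z' -> {0,1,2,4}, take 1 (3->1 ok)
  t3 'z' -> {0,1,2,4}, take 0 (1->0 ok)
  t4 'z' -> {0,1,2,4}, take 4 (0->4 ok)
  t5 'z' -> {0,1,2,4}, take 2 (4->2 ok)
  t6 'y' -> {5}, take 5 (2->5 ok)
  t7 'y' -> {5}, take 5 (5->5 ok)
  t8 'y' -> {5}, take 5 (5->5 ok)
  t9 'z' -> {0,1,2,4}, take 1 (5->1 ok)
  t10 'y' -> {5}, take 5 (1->5 ok)
  t11 'z' -> {0,1,2,4}, take 2 (5->2 ok)
  t12 'y' -> {5}, take 5 (2->5 ok)
  t13 'z' -> {0,1,2,4}, take 2 (5->2 ok)
  t14 'y' -> {5}, take 5 (2->5 ok)
  t15 'y' -> {5}, take 5 (5->5 ok)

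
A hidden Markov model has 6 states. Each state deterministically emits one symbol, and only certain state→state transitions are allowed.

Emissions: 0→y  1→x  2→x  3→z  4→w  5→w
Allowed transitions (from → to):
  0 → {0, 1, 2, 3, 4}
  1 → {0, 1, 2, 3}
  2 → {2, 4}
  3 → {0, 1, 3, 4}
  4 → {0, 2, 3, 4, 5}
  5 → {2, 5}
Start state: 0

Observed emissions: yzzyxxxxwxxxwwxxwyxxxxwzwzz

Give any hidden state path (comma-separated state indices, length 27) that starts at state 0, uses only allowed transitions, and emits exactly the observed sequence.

  [0] y  {0}  => 0  start
  [1] z  {3}  => 3  0->3 ok
  [2] z  {3}  => 3  3->3 ok
  [3] y  {0}  => 0  3->0 ok
  [4] x  {1,2}  => 1  0->1 ok
  [5] x  {1,2}  => 1  1->1 ok
  [6] x  {1,2}  => 1  1->1 ok
  [7] x  {1,2}  => 2  1->2 ok
  [8] w  {4,5}  => 4  2->4 ok
  [9] x  {1,2}  => 2  4->2 ok
  [10] x  {1,2}  => 2  2->2 ok
  [11] x  {1,2}  => 2  2->2 ok
  [12] w  {4,5}  => 4  2->4 ok
  [13] w  {4,5}  => 4  4->4 ok
  [14] x  {1,2}  => 2  4->2 ok
  [15] x  {1,2}  => 2  2->2 ok
  [16] w  {4,5}  => 4  2->4 ok
  [17] y  {0}  => 0  4->0 ok
  [18] x  {1,2}  => 1  0->1 ok
  [19] x  {1,2}  => 1  1->1 ok
  [20] x  {1,2}  => 1  1->1 ok
  [21] x  {1,2}  => 2  1->2 ok
  [22] w  {4,5}  => 4  2->4 ok
  [23] z  {3}  => 3  4->3 ok
  [24] w  {4,5}  => 4  3->4 ok
  [25] z  {3}  => 3  4->3 ok
  [26] z  {3}  => 3  3->3 ok

0,3,3,0,1,1,1,2,4,2,2,2,4,4,2,2,4,0,1,1,1,2,4,3,4,3,3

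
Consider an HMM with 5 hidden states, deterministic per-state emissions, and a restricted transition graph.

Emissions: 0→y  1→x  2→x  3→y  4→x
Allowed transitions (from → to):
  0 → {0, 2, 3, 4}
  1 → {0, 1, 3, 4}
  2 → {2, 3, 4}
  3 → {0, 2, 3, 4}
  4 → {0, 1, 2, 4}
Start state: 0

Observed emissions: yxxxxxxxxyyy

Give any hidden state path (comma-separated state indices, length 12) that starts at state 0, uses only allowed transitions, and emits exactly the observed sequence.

  t0 'y' -> {0,3}, take 0 (start)
  t1 'x' -> {1,2,4}, take 2 (0->2 ok)
  t2 'x' -> {1,2,4}, take 2 (2->2 ok)
  t3 'x' -> {1,2,4}, take 2 (2->2 ok)
  t4 'x' -> {1,2,4}, take 2 (2->2 ok)
  t5 'x' -> {1,2,4}, take 4 (2->4 ok)
  t6 'x' -> {1,2,4}, take 2 (4->2 ok)
  t7 'x' -> {1,2,4}, take 4 (2->4 ok)
  t8 'x' -> {1,2,4}, take 2 (4->2 ok)
  t9 'y' -> {0,3}, take 3 (2->3 ok)
  t10 'y' -> {0,3}, take 3 (3->3 ok)
  t11 'y' -> {0,3}, take 0 (3->0 ok)

0,2,2,2,2,4,2,4,2,3,3,0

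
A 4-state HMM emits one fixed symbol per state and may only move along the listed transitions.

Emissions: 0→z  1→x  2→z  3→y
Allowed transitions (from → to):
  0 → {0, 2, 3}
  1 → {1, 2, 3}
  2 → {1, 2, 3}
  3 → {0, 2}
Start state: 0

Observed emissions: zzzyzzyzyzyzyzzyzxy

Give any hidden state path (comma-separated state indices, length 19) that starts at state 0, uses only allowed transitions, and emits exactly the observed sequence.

  [0] z  {0,2}  => 0  start
  [1] z  {0,2}  => 0  0->0 ok
  [2] z  {0,2}  => 0  0->0 ok
  [3] y  {3}  => 3  0->3 ok
  [4] z  {0,2}  => 0  3->0 ok
  [5] z  {0,2}  => 2  0->2 ok
  [6] y  {3}  => 3  2->3 ok
  [7] z  {0,2}  => 0  3->0 ok
  [8] y  {3}  => 3  0->3 ok
  [9] z  {0,2}  => 2  3->2 ok
  [10] y  {3}  => 3  2->3 ok
  [11] z  {0,2}  => 0  3->0 ok
  [12] y  {3}  => 3  0->3 ok
  [13] z  {0,2}  => 0  3->0 ok
  [14] z  {0,2}  => 2  0->2 ok
  [15] y  {3}  => 3  2->3 ok
  [16] z  {0,2}  => 2  3->2 ok
  [17] x  {1}  => 1  2->1 ok
  [18] y  {3}  => 3  1->3 ok

0,0,0,3,0,2,3,0,3,2,3,0,3,0,2,3,2,1,3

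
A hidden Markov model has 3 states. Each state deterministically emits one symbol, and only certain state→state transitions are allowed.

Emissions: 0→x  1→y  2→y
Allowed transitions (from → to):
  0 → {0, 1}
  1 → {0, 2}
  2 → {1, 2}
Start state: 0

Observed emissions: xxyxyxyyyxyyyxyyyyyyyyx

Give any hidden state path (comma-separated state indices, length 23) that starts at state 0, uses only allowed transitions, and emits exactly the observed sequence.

  pos 0: x in {0}, choose 0; start
  pos 1: x in {0}, choose 0; 0->0 ok
  pos 2: y in {1,2}, choose 1; 0->1 ok
  pos 3: x in {0}, choose 0; 1->0 ok
  pos 4: y in {1,2}, choose 1; 0->1 ok
  pos 5: x in {0}, choose 0; 1->0 ok
  pos 6: y in {1,2}, choose 1; 0->1 ok
  pos 7: y in {1,2}, choose 2; 1->2 ok
  pos 8: y in {1,2}, choose 1; 2->1 ok
  pos 9: x in {0}, choose 0; 1->0 ok
  pos 10: y in {1,2}, choose 1; 0->1 ok
  pos 11: y in {1,2}, choose 2; 1->2 ok
  pos 12: y in {1,2}, choose 1; 2->1 ok
  pos 13: x in {0}, choose 0; 1->0 ok
  pos 14: y in {1,2}, choose 1; 0->1 ok
  pos 15: y in {1,2}, choose 2; 1->2 ok
  pos 16: y in {1,2}, choose 2; 2->2 ok
  pos 17: y in {1,2}, choose 2; 2->2 ok
  pos 18: y in {1,2}, choose 1; 2->1 ok
  pos 19: y in {1,2}, choose 2; 1->2 ok
  pos 20: y in {1,2}, choose 2; 2->2 ok
  pos 21: y in {1,2}, choose 1; 2->1 ok
  pos 22: x in {0}, choose 0; 1->0 ok

0,0,1,0,1,0,1,2,1,0,1,2,1,0,1,2,2,2,1,2,2,1,0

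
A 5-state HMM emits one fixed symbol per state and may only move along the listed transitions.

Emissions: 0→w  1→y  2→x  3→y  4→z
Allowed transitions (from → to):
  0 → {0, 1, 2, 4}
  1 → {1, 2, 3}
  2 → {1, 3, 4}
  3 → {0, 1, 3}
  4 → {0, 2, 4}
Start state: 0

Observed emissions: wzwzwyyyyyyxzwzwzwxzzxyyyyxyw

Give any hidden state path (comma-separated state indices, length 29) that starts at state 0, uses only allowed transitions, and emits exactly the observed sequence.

  t0 'w' -> {0}, take 0 (start)
  t1 'z' -> {4}, take 4 (0->4 ok)
  t2 'w' -> {0}, take 0 (4->0 ok)
  t3 'z' -> {4}, take 4 (0->4 ok)
  t4 'w' -> {0}, take 0 (4->0 ok)
  t5 'y' -> {1,3}, take 1 (0->1 ok)
  t6 'y' -> {1,3}, take 3 (1->3 ok)
  t7 'y' -> {1,3}, take 1 (3->1 ok)
  t8 'y' -> {1,3}, take 1 (1->1 ok)
  t9 'y' -> {1,3}, take 3 (1->3 ok)
  t10 'y' -> {1,3}, take 1 (3->1 ok)
  t11 'x' -> {2}, take 2 (1->2 ok)
  t12 'z' -> {4}, take 4 (2->4 ok)
  t13 'w' -> {0}, take 0 (4->0 ok)
  t14 'z' -> {4}, take 4 (0->4 ok)
  t15 'w' -> {0}, take 0 (4->0 ok)
  t16 'z' -> {4}, take 4 (0->4 ok)
  t17 'w' -> {0}, take 0 (4->0 ok)
  t18 'x' -> {2}, take 2 (0->2 ok)
  t19 'z' -> {4}, take 4 (2->4 ok)
  t20 'z' -> {4}, take 4 (4->4 ok)
  t21 'x' -> {2}, take 2 (4->2 ok)
  t22 'y' -> {1,3}, take 1 (2->1 ok)
  t23 'y' -> {1,3}, take 1 (1->1 ok)
  t24 'y' -> {1,3}, take 3 (1->3 ok)
  t25 'y' -> {1,3}, take 1 (3->1 ok)
  t26 'x' -> {2}, take 2 (1->2 ok)
  t27 'y' -> {1,3}, take 3 (2->3 ok)
  t28 'w' -> {0}, take 0 (3->0 ok)

0,4,0,4,0,1,3,1,1,3,1,2,4,0,4,0,4,0,2,4,4,2,1,1,3,1,2,3,0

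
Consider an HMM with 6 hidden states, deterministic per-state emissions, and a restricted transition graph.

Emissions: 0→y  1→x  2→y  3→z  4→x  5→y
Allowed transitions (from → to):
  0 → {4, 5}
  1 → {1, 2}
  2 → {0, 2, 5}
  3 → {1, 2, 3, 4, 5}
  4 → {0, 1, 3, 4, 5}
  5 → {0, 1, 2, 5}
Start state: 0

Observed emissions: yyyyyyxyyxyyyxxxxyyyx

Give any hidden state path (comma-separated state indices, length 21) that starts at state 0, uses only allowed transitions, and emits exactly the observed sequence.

0,5,2,2,0,5,1,2,5,1,2,2,0,4,1,1,1,2,0,5,1

  0: obs=y cand={0,2,5} pick 0 [start]
  1: obs=y cand={0,2,5} pick 5 [0->5 ok]
  2: obs=y cand={0,2,5} pick 2 [5->2 ok]
  3: obs=y cand={0,2,5} pick 2 [2->2 ok]
  4: obs=y cand={0,2,5} pick 0 [2->0 ok]
  5: obs=y cand={0,2,5} pick 5 [0->5 ok]
  6: obs=x cand={1,4} pick 1 [5->1 ok]
  7: obs=y cand={0,2,5} pick 2 [1->2 ok]
  8: obs=y cand={0,2,5} pick 5 [2->5 ok]
  9: obs=x cand={1,4} pick 1 [5->1 ok]
  10: obs=y cand={0,2,5} pick 2 [1->2 ok]
  11: obs=y cand={0,2,5} pick 2 [2->2 ok]
  12: obs=y cand={0,2,5} pick 0 [2->0 ok]
  13: obs=x cand={1,4} pick 4 [0->4 ok]
  14: obs=x cand={1,4} pick 1 [4->1 ok]
  15: obs=x cand={1,4} pick 1 [1->1 ok]
  16: obs=x cand={1,4} pick 1 [1->1 ok]
  17: obs=y cand={0,2,5} pick 2 [1->2 ok]
  18: obs=y cand={0,2,5} pick 0 [2->0 ok]
  19: obs=y cand={0,2,5} pick 5 [0->5 ok]
  20: obs=x cand={1,4} pick 1 [5->1 ok]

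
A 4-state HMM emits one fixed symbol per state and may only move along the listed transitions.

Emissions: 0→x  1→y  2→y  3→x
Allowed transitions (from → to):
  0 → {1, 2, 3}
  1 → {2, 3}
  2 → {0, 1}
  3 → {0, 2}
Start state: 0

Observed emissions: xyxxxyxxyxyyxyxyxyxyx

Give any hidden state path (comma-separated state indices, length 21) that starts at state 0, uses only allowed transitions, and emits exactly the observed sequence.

0,2,0,3,0,1,3,0,2,0,1,2,0,2,0,2,0,1,3,2,0

  0: obs=x cand={0,3} pick 0 [start]
  1: obs=y cand={1,2} pick 2 [0->2 ok]
  2: obs=x cand={0,3} pick 0 [2->0 ok]
  3: obs=x cand={0,3} pick 3 [0->3 ok]
  4: obs=x cand={0,3} pick 0 [3->0 ok]
  5: obs=y cand={1,2} pick 1 [0->1 ok]
  6: obs=x cand={0,3} pick 3 [1->3 ok]
  7: obs=x cand={0,3} pick 0 [3->0 ok]
  8: obs=y cand={1,2} pick 2 [0->2 ok]
  9: obs=x cand={0,3} pick 0 [2->0 ok]
  10: obs=y cand={1,2} pick 1 [0->1 ok]
  11: obs=y cand={1,2} pick 2 [1->2 ok]
  12: obs=x cand={0,3} pick 0 [2->0 ok]
  13: obs=y cand={1,2} pick 2 [0->2 ok]
  14: obs=x cand={0,3} pick 0 [2->0 ok]
  15: obs=y cand={1,2} pick 2 [0->2 ok]
  16: obs=x cand={0,3} pick 0 [2->0 ok]
  17: obs=y cand={1,2} pick 1 [0->1 ok]
  18: obs=x cand={0,3} pick 3 [1->3 ok]
  19: obs=y cand={1,2} pick 2 [3->2 ok]
  20: obs=x cand={0,3} pick 0 [2->0 ok]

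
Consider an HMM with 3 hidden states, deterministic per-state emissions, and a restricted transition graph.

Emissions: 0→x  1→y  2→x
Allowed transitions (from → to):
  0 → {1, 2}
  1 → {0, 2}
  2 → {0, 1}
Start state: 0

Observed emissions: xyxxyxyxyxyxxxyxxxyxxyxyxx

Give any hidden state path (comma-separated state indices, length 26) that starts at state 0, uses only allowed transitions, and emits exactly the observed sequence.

  pos 0: x in {0,2}, choose 0; start
  pos 1: y in {1}, choose 1; 0->1 ok
  pos 2: x in {0,2}, choose 2; 1->2 ok
  pos 3: x in {0,2}, choose 0; 2->0 ok
  pos 4: y in {1}, choose 1; 0->1 ok
  pos 5: x in {0,2}, choose 0; 1->0 ok
  pos 6: y in {1}, choose 1; 0->1 ok
  pos 7: x in {0,2}, choose 0; 1->0 ok
  pos 8: y in {1}, choose 1; 0->1 ok
  pos 9: x in {0,2}, choose 0; 1->0 ok
  pos 10: y in {1}, choose 1; 0->1 ok
  pos 11: x in {0,2}, choose 0; 1->0 ok
  pos 12: x in {0,2}, choose 2; 0->2 ok
  pos 13: x in {0,2}, choose 0; 2->0 ok
  pos 14: y in {1}, choose 1; 0->1 ok
  pos 15: x in {0,2}, choose 0; 1->0 ok
  pos 16: x in {0,2}, choose 2; 0->2 ok
  pos 17: x in {0,2}, choose 0; 2->0 ok
  pos 18: y in {1}, choose 1; 0->1 ok
  pos 19: x in {0,2}, choose 2; 1->2 ok
  pos 20: x in {0,2}, choose 0; 2->0 ok
  pos 21: y in {1}, choose 1; 0->1 ok
  pos 22: x in {0,2}, choose 2; 1->2 ok
  pos 23: y in {1}, choose 1; 2->1 ok
  pos 24: x in {0,2}, choose 2; 1->2 ok
  pos 25: x in {0,2}, choose 0; 2->0 ok

0,1,2,0,1,0,1,0,1,0,1,0,2,0,1,0,2,0,1,2,0,1,2,1,2,0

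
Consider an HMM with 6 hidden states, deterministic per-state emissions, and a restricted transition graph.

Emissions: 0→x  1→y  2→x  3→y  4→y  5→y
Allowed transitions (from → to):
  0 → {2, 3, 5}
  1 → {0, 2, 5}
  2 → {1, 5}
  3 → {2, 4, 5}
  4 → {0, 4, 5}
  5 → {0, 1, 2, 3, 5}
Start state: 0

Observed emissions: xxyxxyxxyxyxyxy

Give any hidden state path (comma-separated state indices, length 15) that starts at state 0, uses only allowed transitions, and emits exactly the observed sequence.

  0: obs=x cand={0,2} pick 0 [start]
  1: obs=x cand={0,2} pick 2 [0->2 ok]
  2: obs=y cand={1,3,4,5} pick 5 [2->5 ok]
  3: obs=x cand={0,2} pick 0 [5->0 ok]
  4: obs=x cand={0,2} pick 2 [0->2 ok]
  5: obs=y cand={1,3,4,5} pick 1 [2->1 ok]
  6: obs=x cand={0,2} pick 0 [1->0 ok]
  7: obs=x cand={0,2} pick 2 [0->2 ok]
  8: obs=y cand={1,3,4,5} pick 5 [2->5 ok]
  9: obs=x cand={0,2} pick 2 [5->2 ok]
  10: obs=y cand={1,3,4,5} pick 1 [2->1 ok]
  11: obs=x cand={0,2} pick 0 [1->0 ok]
  12: obs=y cand={1,3,4,5} pick 3 [0->3 ok]
  13: obs=x cand={0,2} pick 2 [3->2 ok]
  14: obs=y cand={1,3,4,5} pick 5 [2->5 ok]

0,2,5,0,2,1,0,2,5,2,1,0,3,2,5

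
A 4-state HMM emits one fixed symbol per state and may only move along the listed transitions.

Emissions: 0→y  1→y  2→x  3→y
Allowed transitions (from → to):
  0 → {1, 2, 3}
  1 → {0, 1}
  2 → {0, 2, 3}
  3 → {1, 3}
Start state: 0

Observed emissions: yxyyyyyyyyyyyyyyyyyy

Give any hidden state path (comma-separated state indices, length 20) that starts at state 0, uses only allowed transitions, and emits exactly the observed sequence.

  t0 'y' -> {0,1,3}, take 0 (start)
  t1 'x' -> {2}, take 2 (0->2 ok)
  t2 'y' -> {0,1,3}, take 0 (2->0 ok)
  t3 'y' -> {0,1,3}, take 3 (0->3 ok)
  t4 'y' -> {0,1,3}, take 3 (3->3 ok)
  t5 'y' -> {0,1,3}, take 3 (3->3 ok)
  t6 'y' -> {0,1,3}, take 3 (3->3 ok)
  t7 'y' -> {0,1,3}, take 1 (3->1 ok)
  t8 'y' -> {0,1,3}, take 0 (1->0 ok)
  t9 'y' -> {0,1,3}, take 3 (0->3 ok)
  t10 'y' -> {0,1,3}, take 3 (3->3 ok)
  t11 'y' -> {0,1,3}, take 3 (3->3 ok)
  t12 'y' -> {0,1,3}, take 1 (3->1 ok)
  t13 'y' -> {0,1,3}, take 1 (1->1 ok)
  t14 'y' -> {0,1,3}, take 1 (1->1 ok)
  t15 'y' -> {0,1,3}, take 1 (1->1 ok)
  t16 'y' -> {0,1,3}, take 0 (1->0 ok)
  t17 'y' -> {0,1,3}, take 1 (0->1 ok)
  t18 'y' -> {0,1,3}, take 1 (1->1 ok)
  t19 'y' -> {0,1,3}, take 1 (1->1 ok)

0,2,0,3,3,3,3,1,0,3,3,3,1,1,1,1,0,1,1,1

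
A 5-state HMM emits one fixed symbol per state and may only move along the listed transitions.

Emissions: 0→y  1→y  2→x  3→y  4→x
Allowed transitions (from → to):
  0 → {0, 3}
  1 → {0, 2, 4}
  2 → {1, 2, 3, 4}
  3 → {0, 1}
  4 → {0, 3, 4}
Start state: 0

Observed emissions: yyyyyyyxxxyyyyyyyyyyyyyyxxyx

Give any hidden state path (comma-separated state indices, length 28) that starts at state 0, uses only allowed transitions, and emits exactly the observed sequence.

0,3,0,0,0,3,1,4,4,4,0,0,0,3,1,0,0,3,0,0,0,0,3,1,2,2,1,4

  [0] y  {0,1,3}  => 0  start
  [1] y  {0,1,3}  => 3  0->3 ok
  [2] y  {0,1,3}  => 0  3->0 ok
  [3] y  {0,1,3}  => 0  0->0 ok
  [4] y  {0,1,3}  => 0  0->0 ok
  [5] y  {0,1,3}  => 3  0->3 ok
  [6] y  {0,1,3}  => 1  3->1 ok
  [7] x  {2,4}  => 4  1->4 ok
  [8] x  {2,4}  => 4  4->4 ok
  [9] x  {2,4}  => 4  4->4 ok
  [10] y  {0,1,3}  => 0  4->0 ok
  [11] y  {0,1,3}  => 0  0->0 ok
  [12] y  {0,1,3}  => 0  0->0 ok
  [13] y  {0,1,3}  => 3  0->3 ok
  [14] y  {0,1,3}  => 1  3->1 ok
  [15] y  {0,1,3}  => 0  1->0 ok
  [16] y  {0,1,3}  => 0  0->0 ok
  [17] y  {0,1,3}  => 3  0->3 ok
  [18] y  {0,1,3}  => 0  3->0 ok
  [19] y  {0,1,3}  => 0  0->0 ok
  [20] y  {0,1,3}  => 0  0->0 ok
  [21] y  {0,1,3}  => 0  0->0 ok
  [22] y  {0,1,3}  => 3  0->3 ok
  [23] y  {0,1,3}  => 1  3->1 ok
  [24] x  {2,4}  => 2  1->2 ok
  [25] x  {2,4}  => 2  2->2 ok
  [26] y  {0,1,3}  => 1  2->1 ok
  [27] x  {2,4}  => 4  1->4 ok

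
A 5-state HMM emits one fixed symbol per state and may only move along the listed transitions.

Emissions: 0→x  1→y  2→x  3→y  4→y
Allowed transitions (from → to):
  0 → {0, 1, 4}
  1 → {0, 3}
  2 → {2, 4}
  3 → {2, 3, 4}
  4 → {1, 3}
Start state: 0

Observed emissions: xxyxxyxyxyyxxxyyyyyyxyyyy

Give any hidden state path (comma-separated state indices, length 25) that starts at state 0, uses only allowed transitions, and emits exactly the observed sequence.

  t0 'x' -> {0,2}, take 0 (start)
  t1 'x' -> {0,2}, take 0 (0->0 ok)
  t2 'y' -> {1,3,4}, take 1 (0->1 ok)
  t3 'x' -> {0,2}, take 0 (1->0 ok)
  t4 'x' -> {0,2}, take 0 (0->0 ok)
  t5 'y' -> {1,3,4}, take 1 (0->1 ok)
  t6 'x' -> {0,2}, take 0 (1->0 ok)
  t7 'y' -> {1,3,4}, take 1 (0->1 ok)
  t8 'x' -> {0,2}, take 0 (1->0 ok)
  t9 'y' -> {1,3,4}, take 1 (0->1 ok)
  t10 'y' -> {1,3,4}, take 3 (1->3 ok)
  t11 'x' -> {0,2}, take 2 (3->2 ok)
  t12 'x' -> {0,2}, take 2 (2->2 ok)
  t13 'x' -> {0,2}, take 2 (2->2 ok)
  t14 'y' -> {1,3,4}, take 4 (2->4 ok)
  t15 'y' -> {1,3,4}, take 1 (4->1 ok)
  t16 'y' -> {1,3,4}, take 3 (1->3 ok)
  t17 'y' -> {1,3,4}, take 3 (3->3 ok)
  t18 'y' -> {1,3,4}, take 3 (3->3 ok)
  t19 'y' -> {1,3,4}, take 3 (3->3 ok)
  t20 'x' -> {0,2}, take 2 (3->2 ok)
  t21 'y' -> {1,3,4}, take 4 (2->4 ok)
  t22 'y' -> {1,3,4}, take 3 (4->3 ok)
  t23 'y' -> {1,3,4}, take 4 (3->4 ok)
  t24 'y' -> {1,3,4}, take 1 (4->1 ok)

0,0,1,0,0,1,0,1,0,1,3,2,2,2,4,1,3,3,3,3,2,4,3,4,1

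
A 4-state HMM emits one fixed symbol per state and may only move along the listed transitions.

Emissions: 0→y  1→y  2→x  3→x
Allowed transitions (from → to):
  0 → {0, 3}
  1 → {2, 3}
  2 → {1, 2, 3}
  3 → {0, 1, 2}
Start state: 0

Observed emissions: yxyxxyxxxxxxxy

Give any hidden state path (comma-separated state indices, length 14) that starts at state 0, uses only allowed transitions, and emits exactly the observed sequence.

  t0 'y' -> {0,1}, take 0 (start)
  t1 'x' -> {2,3}, take 3 (0->3 ok)
  t2 'y' -> {0,1}, take 1 (3->1 ok)
  t3 'x' -> {2,3}, take 2 (1->2 ok)
  t4 'x' -> {2,3}, take 3 (2->3 ok)
  t5 'y' -> {0,1}, take 1 (3->1 ok)
  t6 'x' -> {2,3}, take 3 (1->3 ok)
  t7 'x' -> {2,3}, take 2 (3->2 ok)
  t8 'x' -> {2,3}, take 2 (2->2 ok)
  t9 'x' -> {2,3}, take 2 (2->2 ok)
  t10 'x' -> {2,3}, take 2 (2->2 ok)
  t11 'x' -> {2,3}, take 2 (2->2 ok)
  t12 'x' -> {2,3}, take 3 (2->3 ok)
  t13 'y' -> {0,1}, take 0 (3->0 ok)

0,3,1,2,3,1,3,2,2,2,2,2,3,0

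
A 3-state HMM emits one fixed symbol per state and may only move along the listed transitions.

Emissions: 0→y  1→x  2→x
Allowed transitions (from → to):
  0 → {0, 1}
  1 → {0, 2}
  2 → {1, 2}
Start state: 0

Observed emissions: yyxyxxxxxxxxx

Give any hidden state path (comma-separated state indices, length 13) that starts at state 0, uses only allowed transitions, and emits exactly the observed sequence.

  0: obs=y cand={0} pick 0 [start]
  1: obs=y cand={0} pick 0 [0->0 ok]
  2: obs=x cand={1,2} pick 1 [0->1 ok]
  3: obs=y cand={0} pick 0 [1->0 ok]
  4: obs=x cand={1,2} pick 1 [0->1 ok]
  5: obs=x cand={1,2} pick 2 [1->2 ok]
  6: obs=x cand={1,2} pick 2 [2->2 ok]
  7: obs=x cand={1,2} pick 2 [2->2 ok]
  8: obs=x cand={1,2} pick 1 [2->1 ok]
  9: obs=x cand={1,2} pick 2 [1->2 ok]
  10: obs=x cand={1,2} pick 2 [2->2 ok]
  11: obs=x cand={1,2} pick 2 [2->2 ok]
  12: obs=x cand={1,2} pick 1 [2->1 ok]

0,0,1,0,1,2,2,2,1,2,2,2,1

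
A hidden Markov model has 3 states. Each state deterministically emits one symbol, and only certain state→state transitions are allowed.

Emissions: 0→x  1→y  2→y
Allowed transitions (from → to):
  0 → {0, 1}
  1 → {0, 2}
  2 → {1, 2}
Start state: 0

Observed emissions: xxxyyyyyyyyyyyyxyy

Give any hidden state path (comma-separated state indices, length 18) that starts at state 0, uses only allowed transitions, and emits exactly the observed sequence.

  t0 'x' -> {0}, take 0 (start)
  t1 'x' -> {0}, take 0 (0->0 ok)
  t2 'x' -> {0}, take 0 (0->0 ok)
  t3 'y' -> {1,2}, take 1 (0->1 ok)
  t4 'y' -> {1,2}, take 2 (1->2 ok)
  t5 'y' -> {1,2}, take 1 (2->1 ok)
  t6 'y' -> {1,2}, take 2 (1->2 ok)
  t7 'y' -> {1,2}, take 2 (2->2 ok)
  t8 'y' -> {1,2}, take 2 (2->2 ok)
  t9 'y' -> {1,2}, take 1 (2->1 ok)
  t10 'y' -> {1,2}, take 2 (1->2 ok)
  t11 'y' -> {1,2}, take 2 (2->2 ok)
  t12 'y' -> {1,2}, take 1 (2->1 ok)
  t13 'y' -> {1,2}, take 2 (1->2 ok)
  t14 'y' -> {1,2}, take 1 (2->1 ok)
  t15 'x' -> {0}, take 0 (1->0 ok)
  t16 'y' -> {1,2}, take 1 (0->1 ok)
  t17 'y' -> {1,2}, take 2 (1->2 ok)

0,0,0,1,2,1,2,2,2,1,2,2,1,2,1,0,1,2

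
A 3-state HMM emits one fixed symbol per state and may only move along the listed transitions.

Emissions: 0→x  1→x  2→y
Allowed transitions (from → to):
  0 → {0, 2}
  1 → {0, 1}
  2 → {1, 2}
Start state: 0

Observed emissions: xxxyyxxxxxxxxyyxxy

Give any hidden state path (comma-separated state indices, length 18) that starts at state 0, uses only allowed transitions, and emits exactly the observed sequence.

0,0,0,2,2,1,1,1,1,1,1,1,0,2,2,1,0,2

  t0 'x' -> {0,1}, take 0 (start)
  t1 'x' -> {0,1}, take 0 (0->0 ok)
  t2 'x' -> {0,1}, take 0 (0->0 ok)
  t3 'y' -> {2}, take 2 (0->2 ok)
  t4 'y' -> {2}, take 2 (2->2 ok)
  t5 'x' -> {0,1}, take 1 (2->1 ok)
  t6 'x' -> {0,1}, take 1 (1->1 ok)
  t7 'x' -> {0,1}, take 1 (1->1 ok)
  t8 'x' -> {0,1}, take 1 (1->1 ok)
  t9 'x' -> {0,1}, take 1 (1->1 ok)
  t10 'x' -> {0,1}, take 1 (1->1 ok)
  t11 'x' -> {0,1}, take 1 (1->1 ok)
  t12 'x' -> {0,1}, take 0 (1->0 ok)
  t13 'y' -> {2}, take 2 (0->2 ok)
  t14 'y' -> {2}, take 2 (2->2 ok)
  t15 'x' -> {0,1}, take 1 (2->1 ok)
  t16 'x' -> {0,1}, take 0 (1->0 ok)
  t17 'y' -> {2}, take 2 (0->2 ok)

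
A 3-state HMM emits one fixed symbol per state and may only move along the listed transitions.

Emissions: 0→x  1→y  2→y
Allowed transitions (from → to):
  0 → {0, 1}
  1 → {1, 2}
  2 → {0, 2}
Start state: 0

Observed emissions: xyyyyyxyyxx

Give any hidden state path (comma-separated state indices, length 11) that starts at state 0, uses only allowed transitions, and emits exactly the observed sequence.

  [0] x  {0}  => 0  start
  [1] y  {1,2}  => 1  0->1 ok
  [2] y  {1,2}  => 1  1->1 ok
  [3] y  {1,2}  => 2  1->2 ok
  [4] y  {1,2}  => 2  2->2 ok
  [5] y  {1,2}  => 2  2->2 ok
  [6] x  {0}  => 0  2->0 ok
  [7] y  {1,2}  => 1  0->1 ok
  [8] y  {1,2}  => 2  1->2 ok
  [9] x  {0}  => 0  2->0 ok
  [10] x  {0}  => 0  0->0 ok

0,1,1,2,2,2,0,1,2,0,0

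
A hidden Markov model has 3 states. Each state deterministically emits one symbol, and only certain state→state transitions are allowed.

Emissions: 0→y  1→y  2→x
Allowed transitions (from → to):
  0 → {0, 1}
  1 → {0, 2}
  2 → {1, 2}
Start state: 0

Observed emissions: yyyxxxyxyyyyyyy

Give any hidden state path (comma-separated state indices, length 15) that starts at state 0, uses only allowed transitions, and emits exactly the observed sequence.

0,0,1,2,2,2,1,2,1,0,0,0,0,1,0

  pos 0: y in {0,1}, choose 0; start
  pos 1: y in {0,1}, choose 0; 0->0 ok
  pos 2: y in {0,1}, choose 1; 0->1 ok
  pos 3: x in {2}, choose 2; 1->2 ok
  pos 4: x in {2}, choose 2; 2->2 ok
  pos 5: x in {2}, choose 2; 2->2 ok
  pos 6: y in {0,1}, choose 1; 2->1 ok
  pos 7: x in {2}, choose 2; 1->2 ok
  pos 8: y in {0,1}, choose 1; 2->1 ok
  pos 9: y in {0,1}, choose 0; 1->0 ok
  pos 10: y in {0,1}, choose 0; 0->0 ok
  pos 11: y in {0,1}, choose 0; 0->0 ok
  pos 12: y in {0,1}, choose 0; 0->0 ok
  pos 13: y in {0,1}, choose 1; 0->1 ok
  pos 14: y in {0,1}, choose 0; 1->0 ok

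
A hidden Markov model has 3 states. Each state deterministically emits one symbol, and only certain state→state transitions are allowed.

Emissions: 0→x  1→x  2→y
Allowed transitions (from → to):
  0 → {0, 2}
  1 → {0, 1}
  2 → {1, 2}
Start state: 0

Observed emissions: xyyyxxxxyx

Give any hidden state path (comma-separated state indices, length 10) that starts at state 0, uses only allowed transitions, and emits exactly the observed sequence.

  0: obs=x cand={0,1} pick 0 [start]
  1: obs=y cand={2} pick 2 [0->2 ok]
  2: obs=y cand={2} pick 2 [2->2 ok]
  3: obs=y cand={2} pick 2 [2->2 ok]
  4: obs=x cand={0,1} pick 1 [2->1 ok]
  5: obs=x cand={0,1} pick 1 [1->1 ok]
  6: obs=x cand={0,1} pick 1 [1->1 ok]
  7: obs=x cand={0,1} pick 0 [1->0 ok]
  8: obs=y cand={2} pick 2 [0->2 ok]
  9: obs=x cand={0,1} pick 1 [2->1 ok]

0,2,2,2,1,1,1,0,2,1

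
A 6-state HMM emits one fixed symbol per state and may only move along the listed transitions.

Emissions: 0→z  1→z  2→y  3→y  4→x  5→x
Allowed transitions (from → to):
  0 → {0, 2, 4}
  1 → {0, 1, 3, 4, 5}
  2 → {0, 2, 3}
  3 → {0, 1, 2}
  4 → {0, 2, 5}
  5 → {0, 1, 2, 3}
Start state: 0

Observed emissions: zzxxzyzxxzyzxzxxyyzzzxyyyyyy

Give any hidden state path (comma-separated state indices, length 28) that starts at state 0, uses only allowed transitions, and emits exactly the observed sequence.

0,0,4,5,1,3,1,4,5,1,3,1,4,0,4,5,2,3,0,0,0,4,2,2,2,2,2,2

  0: obs=z cand={0,1} pick 0 [start]
  1: obs=z cand={0,1} pick 0 [0->0 ok]
  2: obs=x cand={4,5} pick 4 [0->4 ok]
  3: obs=x cand={4,5} pick 5 [4->5 ok]
  4: obs=z cand={0,1} pick 1 [5->1 ok]
  5: obs=y cand={2,3} pick 3 [1->3 ok]
  6: obs=z cand={0,1} pick 1 [3->1 ok]
  7: obs=x cand={4,5} pick 4 [1->4 ok]
  8: obs=x cand={4,5} pick 5 [4->5 ok]
  9: obs=z cand={0,1} pick 1 [5->1 ok]
  10: obs=y cand={2,3} pick 3 [1->3 ok]
  11: obs=z cand={0,1} pick 1 [3->1 ok]
  12: obs=x cand={4,5} pick 4 [1->4 ok]
  13: obs=z cand={0,1} pick 0 [4->0 ok]
  14: obs=x cand={4,5} pick 4 [0->4 ok]
  15: obs=x cand={4,5} pick 5 [4->5 ok]
  16: obs=y cand={2,3} pick 2 [5->2 ok]
  17: obs=y cand={2,3} pick 3 [2->3 ok]
  18: obs=z cand={0,1} pick 0 [3->0 ok]
  19: obs=z cand={0,1} pick 0 [0->0 ok]
  20: obs=z cand={0,1} pick 0 [0->0 ok]
  21: obs=x cand={4,5} pick 4 [0->4 ok]
  22: obs=y cand={2,3} pick 2 [4->2 ok]
  23: obs=y cand={2,3} pick 2 [2->2 ok]
  24: obs=y cand={2,3} pick 2 [2->2 ok]
  25: obs=y cand={2,3} pick 2 [2->2 ok]
  26: obs=y cand={2,3} pick 2 [2->2 ok]
  27: obs=y cand={2,3} pick 2 [2->2 ok]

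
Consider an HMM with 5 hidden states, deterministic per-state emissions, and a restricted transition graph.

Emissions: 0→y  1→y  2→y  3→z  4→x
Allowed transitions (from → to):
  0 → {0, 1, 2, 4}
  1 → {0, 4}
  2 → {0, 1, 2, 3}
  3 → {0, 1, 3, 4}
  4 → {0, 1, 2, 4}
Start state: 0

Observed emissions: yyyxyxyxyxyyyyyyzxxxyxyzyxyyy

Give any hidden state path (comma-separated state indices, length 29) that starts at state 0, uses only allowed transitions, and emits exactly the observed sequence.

0,0,1,4,1,4,0,4,0,4,0,0,1,0,2,2,3,4,4,4,1,4,2,3,0,4,2,2,2

  t0 'y' -> {0,1,2}, take 0 (start)
  t1 'y' -> {0,1,2}, take 0 (0->0 ok)
  t2 'y' -> {0,1,2}, take 1 (0->1 ok)
  t3 'x' -> {4}, take 4 (1->4 ok)
  t4 'y' -> {0,1,2}, take 1 (4->1 ok)
  t5 'x' -> {4}, take 4 (1->4 ok)
  t6 'y' -> {0,1,2}, take 0 (4->0 ok)
  t7 'x' -> {4}, take 4 (0->4 ok)
  t8 'y' -> {0,1,2}, take 0 (4->0 ok)
  t9 'x' -> {4}, take 4 (0->4 ok)
  t10 'y' -> {0,1,2}, take 0 (4->0 ok)
  t11 'y' -> {0,1,2}, take 0 (0->0 ok)
  t12 'y' -> {0,1,2}, take 1 (0->1 ok)
  t13 'y' -> {0,1,2}, take 0 (1->0 ok)
  t14 'y' -> {0,1,2}, take 2 (0->2 ok)
  t15 'y' -> {0,1,2}, take 2 (2->2 ok)
  t16 'z' -> {3}, take 3 (2->3 ok)
  t17 'x' -> {4}, take 4 (3->4 ok)
  t18 'x' -> {4}, take 4 (4->4 ok)
  t19 'x' -> {4}, take 4 (4->4 ok)
  t20 'y' -> {0,1,2}, take 1 (4->1 ok)
  t21 'x' -> {4}, take 4 (1->4 ok)
  t22 'y' -> {0,1,2}, take 2 (4->2 ok)
  t23 'z' -> {3}, take 3 (2->3 ok)
  t24 'y' -> {0,1,2}, take 0 (3->0 ok)
  t25 'x' -> {4}, take 4 (0->4 ok)
  t26 'y' -> {0,1,2}, take 2 (4->2 ok)
  t27 'y' -> {0,1,2}, take 2 (2->2 ok)
  t28 'y' -> {0,1,2}, take 2 (2->2 ok)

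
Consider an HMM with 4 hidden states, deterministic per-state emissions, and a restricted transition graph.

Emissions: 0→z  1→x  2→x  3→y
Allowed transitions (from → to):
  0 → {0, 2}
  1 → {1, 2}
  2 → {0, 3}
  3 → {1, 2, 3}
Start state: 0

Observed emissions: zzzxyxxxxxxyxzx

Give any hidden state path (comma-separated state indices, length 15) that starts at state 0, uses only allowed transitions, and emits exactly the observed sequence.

  t0 'z' -> {0}, take 0 (start)
  t1 'z' -> {0}, take 0 (0->0 ok)
  t2 'z' -> {0}, take 0 (0->0 ok)
  t3 'x' -> {1,2}, take 2 (0->2 ok)
  t4 'y' -> {3}, take 3 (2->3 ok)
  t5 'x' -> {1,2}, take 1 (3->1 ok)
  t6 'x' -> {1,2}, take 1 (1->1 ok)
  t7 'x' -> {1,2}, take 1 (1->1 ok)
  t8 'x' -> {1,2}, take 1 (1->1 ok)
  t9 'x' -> {1,2}, take 1 (1->1 ok)
  t10 'x' -> {1,2}, take 2 (1->2 ok)
  t11 'y' -> {3}, take 3 (2->3 ok)
  t12 'x' -> {1,2}, take 2 (3->2 ok)
  t13 'z' -> {0}, take 0 (2->0 ok)
  t14 'x' -> {1,2}, take 2 (0->2 ok)

0,0,0,2,3,1,1,1,1,1,2,3,2,0,2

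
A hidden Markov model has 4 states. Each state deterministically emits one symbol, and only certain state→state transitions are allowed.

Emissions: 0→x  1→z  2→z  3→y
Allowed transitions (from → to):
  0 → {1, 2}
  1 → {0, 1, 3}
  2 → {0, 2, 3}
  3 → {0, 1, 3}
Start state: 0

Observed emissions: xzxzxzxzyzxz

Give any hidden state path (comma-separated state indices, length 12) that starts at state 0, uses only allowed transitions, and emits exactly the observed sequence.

  pos 0: x in {0}, choose 0; start
  pos 1: z in {1,2}, choose 1; 0->1 ok
  pos 2: x in {0}, choose 0; 1->0 ok
  pos 3: z in {1,2}, choose 2; 0->2 ok
  pos 4: x in {0}, choose 0; 2->0 ok
  pos 5: z in {1,2}, choose 2; 0->2 ok
  pos 6: x in {0}, choose 0; 2->0 ok
  pos 7: z in {1,2}, choose 2; 0->2 ok
  pos 8: y in {3}, choose 3; 2->3 ok
  pos 9: z in {1,2}, choose 1; 3->1 ok
  pos 10: x in {0}, choose 0; 1->0 ok
  pos 11: z in {1,2}, choose 2; 0->2 ok

0,1,0,2,0,2,0,2,3,1,0,2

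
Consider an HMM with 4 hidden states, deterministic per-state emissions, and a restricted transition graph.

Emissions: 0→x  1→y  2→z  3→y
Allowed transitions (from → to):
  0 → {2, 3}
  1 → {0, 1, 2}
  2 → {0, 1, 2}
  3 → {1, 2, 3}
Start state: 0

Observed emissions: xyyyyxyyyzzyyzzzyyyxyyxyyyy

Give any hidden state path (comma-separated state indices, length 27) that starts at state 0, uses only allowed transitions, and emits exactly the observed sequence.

  0: obs=x cand={0} pick 0 [start]
  1: obs=y cand={1,3} pick 3 [0->3 ok]
  2: obs=y cand={1,3} pick 3 [3->3 ok]
  3: obs=y cand={1,3} pick 3 [3->3 ok]
  4: obs=y cand={1,3} pick 1 [3->1 ok]
  5: obs=x cand={0} pick 0 [1->0 ok]
  6: obs=y cand={1,3} pick 3 [0->3 ok]
  7: obs=y cand={1,3} pick 3 [3->3 ok]
  8: obs=y cand={1,3} pick 1 [3->1 ok]
  9: obs=z cand={2} pick 2 [1->2 ok]
  10: obs=z cand={2} pick 2 [2->2 ok]
  11: obs=y cand={1,3} pick 1 [2->1 ok]
  12: obs=y cand={1,3} pick 1 [1->1 ok]
  13: obs=z cand={2} pick 2 [1->2 ok]
  14: obs=z cand={2} pick 2 [2->2 ok]
  15: obs=z cand={2} pick 2 [2->2 ok]
  16: obs=y cand={1,3} pick 1 [2->1 ok]
  17: obs=y cand={1,3} pick 1 [1->1 ok]
  18: obs=y cand={1,3} pick 1 [1->1 ok]
  19: obs=x cand={0} pick 0 [1->0 ok]
  20: obs=y cand={1,3} pick 3 [0->3 ok]
  21: obs=y cand={1,3} pick 1 [3->1 ok]
  22: obs=x cand={0} pick 0 [1->0 ok]
  23: obs=y cand={1,3} pick 3 [0->3 ok]
  24: obs=y cand={1,3} pick 3 [3->3 ok]
  25: obs=y cand={1,3} pick 3 [3->3 ok]
  26: obs=y cand={1,3} pick 1 [3->1 ok]

0,3,3,3,1,0,3,3,1,2,2,1,1,2,2,2,1,1,1,0,3,1,0,3,3,3,1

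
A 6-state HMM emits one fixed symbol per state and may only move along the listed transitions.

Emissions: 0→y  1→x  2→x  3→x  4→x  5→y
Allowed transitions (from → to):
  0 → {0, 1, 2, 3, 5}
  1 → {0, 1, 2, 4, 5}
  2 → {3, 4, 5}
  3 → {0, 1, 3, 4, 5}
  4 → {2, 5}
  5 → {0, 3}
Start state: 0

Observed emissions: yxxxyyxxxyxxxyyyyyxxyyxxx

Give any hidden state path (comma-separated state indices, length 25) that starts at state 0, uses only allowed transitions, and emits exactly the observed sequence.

0,3,4,2,5,0,2,4,2,5,3,1,4,5,0,5,0,0,1,1,0,0,3,3,4

  pos 0: y in {0,5}, choose 0; start
  pos 1: x in {1,2,3,4}, choose 3; 0->3 ok
  pos 2: x in {1,2,3,4}, choose 4; 3->4 ok
  pos 3: x in {1,2,3,4}, choose 2; 4->2 ok
  pos 4: y in {0,5}, choose 5; 2->5 ok
  pos 5: y in {0,5}, choose 0; 5->0 ok
  pos 6: x in {1,2,3,4}, choose 2; 0->2 ok
  pos 7: x in {1,2,3,4}, choose 4; 2->4 ok
  pos 8: x in {1,2,3,4}, choose 2; 4->2 ok
  pos 9: y in {0,5}, choose 5; 2->5 ok
  pos 10: x in {1,2,3,4}, choose 3; 5->3 ok
  pos 11: x in {1,2,3,4}, choose 1; 3->1 ok
  pos 12: x in {1,2,3,4}, choose 4; 1->4 ok
  pos 13: y in {0,5}, choose 5; 4->5 ok
  pos 14: y in {0,5}, choose 0; 5->0 ok
  pos 15: y in {0,5}, choose 5; 0->5 ok
  pos 16: y in {0,5}, choose 0; 5->0 ok
  pos 17: y in {0,5}, choose 0; 0->0 ok
  pos 18: x in {1,2,3,4}, choose 1; 0->1 ok
  pos 19: x in {1,2,3,4}, choose 1; 1->1 ok
  pos 20: y in {0,5}, choose 0; 1->0 ok
  pos 21: y in {0,5}, choose 0; 0->0 ok
  pos 22: x in {1,2,3,4}, choose 3; 0->3 ok
  pos 23: x in {1,2,3,4}, choose 3; 3->3 ok
  pos 24: x in {1,2,3,4}, choose 4; 3->4 ok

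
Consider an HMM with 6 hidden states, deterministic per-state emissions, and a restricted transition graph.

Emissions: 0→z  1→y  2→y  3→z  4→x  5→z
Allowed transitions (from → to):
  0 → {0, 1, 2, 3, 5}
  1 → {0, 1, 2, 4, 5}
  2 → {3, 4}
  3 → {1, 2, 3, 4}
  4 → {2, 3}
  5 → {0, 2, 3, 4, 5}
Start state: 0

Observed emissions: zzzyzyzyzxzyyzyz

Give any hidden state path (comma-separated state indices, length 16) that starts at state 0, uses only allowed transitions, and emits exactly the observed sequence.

  0: obs=z cand={0,3,5} pick 0 [start]
  1: obs=z cand={0,3,5} pick 0 [0->0 ok]
  2: obs=z cand={0,3,5} pick 3 [0->3 ok]
  3: obs=y cand={1,2} pick 2 [3->2 ok]
  4: obs=z cand={0,3,5} pick 3 [2->3 ok]
  5: obs=y cand={1,2} pick 2 [3->2 ok]
  6: obs=z cand={0,3,5} pick 3 [2->3 ok]
  7: obs=y cand={1,2} pick 2 [3->2 ok]
  8: obs=z cand={0,3,5} pick 3 [2->3 ok]
  9: obs=x cand={4} pick 4 [3->4 ok]
  10: obs=z cand={0,3,5} pick 3 [4->3 ok]
  11: obs=y cand={1,2} pick 1 [3->1 ok]
  12: obs=y cand={1,2} pick 1 [1->1 ok]
  13: obs=z cand={0,3,5} pick 0 [1->0 ok]
  14: obs=y cand={1,2} pick 2 [0->2 ok]
  15: obs=z cand={0,3,5} pick 3 [2->3 ok]

0,0,3,2,3,2,3,2,3,4,3,1,1,0,2,3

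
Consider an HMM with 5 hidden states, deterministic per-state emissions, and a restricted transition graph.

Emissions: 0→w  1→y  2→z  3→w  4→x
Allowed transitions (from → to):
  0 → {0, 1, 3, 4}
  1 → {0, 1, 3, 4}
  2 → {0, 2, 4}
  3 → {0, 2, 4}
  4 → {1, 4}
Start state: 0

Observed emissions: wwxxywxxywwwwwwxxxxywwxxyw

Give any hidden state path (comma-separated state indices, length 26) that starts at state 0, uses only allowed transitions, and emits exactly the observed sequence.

  pos 0: w in {0,3}, choose 0; start
  pos 1: w in {0,3}, choose 0; 0->0 ok
  pos 2: x in {4}, choose 4; 0->4 ok
  pos 3: x in {4}, choose 4; 4->4 ok
  pos 4: y in {1}, choose 1; 4->1 ok
  pos 5: w in {0,3}, choose 3; 1->3 ok
  pos 6: x in {4}, choose 4; 3->4 ok
  pos 7: x in {4}, choose 4; 4->4 ok
  pos 8: y in {1}, choose 1; 4->1 ok
  pos 9: w in {0,3}, choose 0; 1->0 ok
  pos 10: w in {0,3}, choose 0; 0->0 ok
  pos 11: w in {0,3}, choose 0; 0->0 ok
  pos 12: w in {0,3}, choose 0; 0->0 ok
  pos 13: w in {0,3}, choose 0; 0->0 ok
  pos 14: w in {0,3}, choose 3; 0->3 ok
  pos 15: x in {4}, choose 4; 3->4 ok
  pos 16: x in {4}, choose 4; 4->4 ok
  pos 17: x in {4}, choose 4; 4->4 ok
  pos 18: x in {4}, choose 4; 4->4 ok
  pos 19: y in {1}, choose 1; 4->1 ok
  pos 20: w in {0,3}, choose 0; 1->0 ok
  pos 21: w in {0,3}, choose 3; 0->3 ok
  pos 22: x in {4}, choose 4; 3->4 ok
  pos 23: x in {4}, choose 4; 4->4 ok
  pos 24: y in {1}, choose 1; 4->1 ok
  pos 25: w in {0,3}, choose 0; 1->0 ok

0,0,4,4,1,3,4,4,1,0,0,0,0,0,3,4,4,4,4,1,0,3,4,4,1,0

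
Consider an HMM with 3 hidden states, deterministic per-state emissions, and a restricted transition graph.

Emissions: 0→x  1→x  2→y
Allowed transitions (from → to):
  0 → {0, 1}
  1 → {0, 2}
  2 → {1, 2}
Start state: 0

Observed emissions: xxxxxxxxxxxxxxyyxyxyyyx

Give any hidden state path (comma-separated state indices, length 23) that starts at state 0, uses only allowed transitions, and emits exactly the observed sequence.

  t0 'x' -> {0,1}, take 0 (start)
  t1 'x' -> {0,1}, take 0 (0->0 ok)
  t2 'x' -> {0,1}, take 0 (0->0 ok)
  t3 'x' -> {0,1}, take 0 (0->0 ok)
  t4 'x' -> {0,1}, take 1 (0->1 ok)
  t5 'x' -> {0,1}, take 0 (1->0 ok)
  t6 'x' -> {0,1}, take 0 (0->0 ok)
  t7 'x' -> {0,1}, take 1 (0->1 ok)
  t8 'x' -> {0,1}, take 0 (1->0 ok)
  t9 'x' -> {0,1}, take 1 (0->1 ok)
  t10 'x' -> {0,1}, take 0 (1->0 ok)
  t11 'x' -> {0,1}, take 0 (0->0 ok)
  t12 'x' -> {0,1}, take 0 (0->0 ok)
  t13 'x' -> {0,1}, take 1 (0->1 ok)
  t14 'y' -> {2}, take 2 (1->2 ok)
  t15 'y' -> {2}, take 2 (2->2 ok)
  t16 'x' -> {0,1}, take 1 (2->1 ok)
  t17 'y' -> {2}, take 2 (1->2 ok)
  t18 'x' -> {0,1}, take 1 (2->1 ok)
  t19 'y' -> {2}, take 2 (1->2 ok)
  t20 'y' -> {2}, take 2 (2->2 ok)
  t21 'y' -> {2}, take 2 (2->2 ok)
  t22 'x' -> {0,1}, take 1 (2->1 ok)

0,0,0,0,1,0,0,1,0,1,0,0,0,1,2,2,1,2,1,2,2,2,1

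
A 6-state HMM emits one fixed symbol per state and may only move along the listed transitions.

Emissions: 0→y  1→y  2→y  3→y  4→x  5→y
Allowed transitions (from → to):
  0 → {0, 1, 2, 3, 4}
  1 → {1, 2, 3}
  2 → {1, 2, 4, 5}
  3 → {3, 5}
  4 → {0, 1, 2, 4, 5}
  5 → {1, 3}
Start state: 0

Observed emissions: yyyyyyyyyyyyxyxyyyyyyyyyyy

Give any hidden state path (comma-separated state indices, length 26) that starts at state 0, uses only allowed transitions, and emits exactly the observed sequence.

  [0] y  {0,1,2,3,5}  => 0  start
  [1] y  {0,1,2,3,5}  => 2  0->2 ok
  [2] y  {0,1,2,3,5}  => 5  2->5 ok
  [3] y  {0,1,2,3,5}  => 3  5->3 ok
  [4] y  {0,1,2,3,5}  => 5  3->5 ok
  [5] y  {0,1,2,3,5}  => 1  5->1 ok
  [6] y  {0,1,2,3,5}  => 1  1->1 ok
  [7] y  {0,1,2,3,5}  => 3  1->3 ok
  [8] y  {0,1,2,3,5}  => 3  3->3 ok
  [9] y  {0,1,2,3,5}  => 5  3->5 ok
  [10] y  {0,1,2,3,5}  => 1  5->1 ok
  [11] y  {0,1,2,3,5}  => 2  1->2 ok
  [12] x  {4}  => 4  2->4 ok
  [13] y  {0,1,2,3,5}  => 2  4->2 ok
  [14] x  {4}  => 4  2->4 ok
  [15] y  {0,1,2,3,5}  => 5  4->5 ok
  [16] y  {0,1,2,3,5}  => 1  5->1 ok
  [17] y  {0,1,2,3,5}  => 1  1->1 ok
  [18] y  {0,1,2,3,5}  => 3  1->3 ok
  [19] y  {0,1,2,3,5}  => 5  3->5 ok
  [20] y  {0,1,2,3,5}  => 3  5->3 ok
  [21] y  {0,1,2,3,5}  => 5  3->5 ok
  [22] y  {0,1,2,3,5}  => 1  5->1 ok
  [23] y  {0,1,2,3,5}  => 2  1->2 ok
  [24] y  {0,1,2,3,5}  => 5  2->5 ok
  [25] y  {0,1,2,3,5}  => 3  5->3 ok

0,2,5,3,5,1,1,3,3,5,1,2,4,2,4,5,1,1,3,5,3,5,1,2,5,3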